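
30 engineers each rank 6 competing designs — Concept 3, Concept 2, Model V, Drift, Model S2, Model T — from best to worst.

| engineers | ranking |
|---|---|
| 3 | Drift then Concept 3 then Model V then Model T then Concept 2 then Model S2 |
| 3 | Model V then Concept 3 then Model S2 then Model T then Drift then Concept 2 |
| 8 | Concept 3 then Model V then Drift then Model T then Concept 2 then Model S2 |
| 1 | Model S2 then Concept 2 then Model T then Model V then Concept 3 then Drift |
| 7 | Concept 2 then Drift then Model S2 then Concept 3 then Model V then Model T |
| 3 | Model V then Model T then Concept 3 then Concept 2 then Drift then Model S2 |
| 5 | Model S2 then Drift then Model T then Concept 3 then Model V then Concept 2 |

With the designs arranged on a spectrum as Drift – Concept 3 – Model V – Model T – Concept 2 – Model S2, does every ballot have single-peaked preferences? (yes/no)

Axis positions: Drift=1, Concept 3=2, Model V=3, Model T=4, Concept 2=5, Model S2=6.
Faction 1 (peak Drift at position 1): ranking walks positions 1-2-3-4-5-6, expanding outward from the peak — single-peaked.
Faction 2: ranking walks positions 3-2-6-4-1-5; Model S2 is ranked above Model T even though Model T lies between Model S2 and the peak Model V on the axis — preferences dip and rise again. Not single-peaked.
Faction 3 (peak Concept 3 at position 2): ranking walks positions 2-3-1-4-5-6, expanding outward from the peak — single-peaked.
Faction 4 (peak Model S2 at position 6): ranking walks positions 6-5-4-3-2-1, expanding outward from the peak — single-peaked.
Faction 5: ranking walks positions 5-1-6-2-3-4; Drift is ranked above Model T even though Model T lies between Drift and the peak Concept 2 on the axis — preferences dip and rise again. Not single-peaked.
Faction 6 (peak Model V at position 3): ranking walks positions 3-4-2-5-1-6, expanding outward from the peak — single-peaked.
Faction 7: ranking walks positions 6-1-4-2-3-5; Drift is ranked above Concept 2 even though Concept 2 lies between Drift and the peak Model S2 on the axis — preferences dip and rise again. Not single-peaked.
Faction 2 violates single-peakedness, so the profile is not single-peaked on this axis.

no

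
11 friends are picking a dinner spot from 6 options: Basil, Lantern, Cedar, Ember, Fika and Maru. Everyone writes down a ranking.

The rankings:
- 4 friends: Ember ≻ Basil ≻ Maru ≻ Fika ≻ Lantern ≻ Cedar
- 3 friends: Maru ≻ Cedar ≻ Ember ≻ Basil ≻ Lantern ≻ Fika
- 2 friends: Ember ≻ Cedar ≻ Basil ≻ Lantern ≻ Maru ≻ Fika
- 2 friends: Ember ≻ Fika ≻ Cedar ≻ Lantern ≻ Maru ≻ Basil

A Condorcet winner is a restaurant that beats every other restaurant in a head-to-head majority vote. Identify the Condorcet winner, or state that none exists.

Head-to-head results (11 friends):
Basil vs Lantern: Basil wins 9–2.
Basil–Cedar: Cedar 7–4.
Basil vs Ember: Ember wins 11–0.
Basil–Fika: Basil 9–2.
Basil–Maru: Basil 6–5.
Lantern vs Cedar: Cedar, 7–4.
Lantern–Ember: Ember 11–0.
Lantern vs Fika: Fika, 6–5.
Lantern–Maru: Maru 7–4.
Cedar vs Ember: Ember wins 8–3.
Cedar–Fika: Fika 6–5.
Cedar vs Maru: Maru wins 7–4.
Ember vs Fika: Ember, 11–0.
Ember–Maru: Ember 8–3.
Fika vs Maru: Maru, 9–2.
Ember defeats every rival head-to-head and is the Condorcet winner.

Ember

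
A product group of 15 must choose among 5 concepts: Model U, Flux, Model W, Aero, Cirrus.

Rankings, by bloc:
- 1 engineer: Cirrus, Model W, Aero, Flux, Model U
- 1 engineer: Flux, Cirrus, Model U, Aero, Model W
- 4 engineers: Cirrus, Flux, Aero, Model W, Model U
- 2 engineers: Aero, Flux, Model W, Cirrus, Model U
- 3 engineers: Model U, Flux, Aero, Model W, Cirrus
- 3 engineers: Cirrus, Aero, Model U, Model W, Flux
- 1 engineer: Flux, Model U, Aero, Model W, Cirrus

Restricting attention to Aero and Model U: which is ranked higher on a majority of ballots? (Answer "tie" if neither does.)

Ballots ranking Aero above Model U: 1 + 4 + 2 + 3 = 10.
Ballots ranking Model U above Aero: 15 − 10 = 5.
Aero wins the head-to-head 10–5.

Aero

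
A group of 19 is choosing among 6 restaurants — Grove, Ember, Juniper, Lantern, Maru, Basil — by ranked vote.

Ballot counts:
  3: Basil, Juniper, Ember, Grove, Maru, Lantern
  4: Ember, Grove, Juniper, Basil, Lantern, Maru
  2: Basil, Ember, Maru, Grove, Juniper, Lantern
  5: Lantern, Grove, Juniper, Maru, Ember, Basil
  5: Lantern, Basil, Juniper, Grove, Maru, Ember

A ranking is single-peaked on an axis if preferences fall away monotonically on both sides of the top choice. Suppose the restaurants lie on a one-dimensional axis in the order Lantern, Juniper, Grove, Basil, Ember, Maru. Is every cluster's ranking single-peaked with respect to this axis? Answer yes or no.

Axis positions: Lantern=1, Juniper=2, Grove=3, Basil=4, Ember=5, Maru=6.
Cluster 1: ranking walks positions 4-2-5-3-6-1; Juniper is ranked above Grove even though Grove lies between Juniper and the peak Basil on the axis — preferences dip and rise again. Not single-peaked.
Cluster 2: ranking walks positions 5-3-2-4-1-6; Grove is ranked above Basil even though Basil lies between Grove and the peak Ember on the axis — preferences dip and rise again. Not single-peaked.
Cluster 3 (peak Basil at position 4): ranking walks positions 4-5-6-3-2-1, expanding outward from the peak — single-peaked.
Cluster 4: ranking walks positions 1-3-2-6-5-4; Grove is ranked above Juniper even though Juniper lies between Grove and the peak Lantern on the axis — preferences dip and rise again. Not single-peaked.
Cluster 5: ranking walks positions 1-4-2-3-6-5; Basil is ranked above Juniper even though Juniper lies between Basil and the peak Lantern on the axis — preferences dip and rise again. Not single-peaked.
Cluster 1 violates single-peakedness, so the profile is not single-peaked on this axis.

no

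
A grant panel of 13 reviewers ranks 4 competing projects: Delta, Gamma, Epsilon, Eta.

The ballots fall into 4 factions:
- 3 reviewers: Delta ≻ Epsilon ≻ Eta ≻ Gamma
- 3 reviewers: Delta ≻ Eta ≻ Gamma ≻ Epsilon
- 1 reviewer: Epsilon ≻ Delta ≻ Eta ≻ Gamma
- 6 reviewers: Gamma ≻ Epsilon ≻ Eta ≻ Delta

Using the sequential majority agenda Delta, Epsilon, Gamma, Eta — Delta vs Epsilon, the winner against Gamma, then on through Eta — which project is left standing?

Eta

Round 1: Delta vs Epsilon — 6–7, Epsilon advances.
Round 2: Epsilon vs Gamma — 4–9, Gamma advances.
Round 3: Gamma vs Eta — 6–7, Eta advances.
The agenda winner is Eta.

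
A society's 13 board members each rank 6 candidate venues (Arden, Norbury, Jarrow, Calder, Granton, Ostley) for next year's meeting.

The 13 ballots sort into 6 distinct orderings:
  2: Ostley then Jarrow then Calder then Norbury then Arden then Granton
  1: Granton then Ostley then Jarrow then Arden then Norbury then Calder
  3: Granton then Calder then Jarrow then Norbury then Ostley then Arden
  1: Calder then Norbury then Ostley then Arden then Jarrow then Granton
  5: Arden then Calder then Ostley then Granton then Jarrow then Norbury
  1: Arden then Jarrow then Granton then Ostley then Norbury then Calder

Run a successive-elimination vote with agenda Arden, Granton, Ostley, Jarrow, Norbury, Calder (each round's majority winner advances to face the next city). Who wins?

Round 1: Arden vs Granton — 9–4, Arden advances.
Round 2: Arden vs Ostley — 6–7, Ostley advances.
Round 3: Ostley vs Jarrow — 9–4, Ostley advances.
Round 4: Ostley vs Norbury — 9–4, Ostley advances.
Round 5: Ostley vs Calder — 4–9, Calder advances.
The agenda winner is Calder.

Calder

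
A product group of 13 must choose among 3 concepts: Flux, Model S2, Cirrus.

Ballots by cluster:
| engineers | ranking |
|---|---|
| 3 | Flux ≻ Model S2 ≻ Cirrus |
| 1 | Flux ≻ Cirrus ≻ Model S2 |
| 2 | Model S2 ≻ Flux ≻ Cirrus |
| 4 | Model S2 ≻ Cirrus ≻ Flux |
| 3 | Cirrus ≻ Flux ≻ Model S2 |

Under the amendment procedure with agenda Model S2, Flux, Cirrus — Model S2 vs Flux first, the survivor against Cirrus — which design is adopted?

Cirrus

Round 1: Model S2 vs Flux — 6–7, Flux advances.
Round 2: Flux vs Cirrus — 6–7, Cirrus advances.
The agenda winner is Cirrus.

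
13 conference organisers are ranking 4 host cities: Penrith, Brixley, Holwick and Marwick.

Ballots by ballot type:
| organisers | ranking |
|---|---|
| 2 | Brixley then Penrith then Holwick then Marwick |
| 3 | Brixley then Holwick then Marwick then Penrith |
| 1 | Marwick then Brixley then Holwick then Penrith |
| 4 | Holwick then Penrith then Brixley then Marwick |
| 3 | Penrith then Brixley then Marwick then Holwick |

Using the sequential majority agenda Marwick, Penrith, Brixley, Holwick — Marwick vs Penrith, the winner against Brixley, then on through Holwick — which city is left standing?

Holwick

Round 1: Marwick vs Penrith — 4–9, Penrith advances.
Round 2: Penrith vs Brixley — 7–6, Penrith advances.
Round 3: Penrith vs Holwick — 5–8, Holwick advances.
The agenda winner is Holwick.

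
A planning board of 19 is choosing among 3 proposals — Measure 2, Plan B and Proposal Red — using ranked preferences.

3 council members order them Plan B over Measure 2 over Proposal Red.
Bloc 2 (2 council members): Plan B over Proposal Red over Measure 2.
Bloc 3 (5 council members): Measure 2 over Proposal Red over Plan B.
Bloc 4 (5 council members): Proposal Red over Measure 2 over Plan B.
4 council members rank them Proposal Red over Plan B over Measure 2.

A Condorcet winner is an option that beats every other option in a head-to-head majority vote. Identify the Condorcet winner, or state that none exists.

Head-to-head results (19 council members):
Measure 2 vs Plan B: Measure 2 is ranked higher on 5+5 = 10 ballots, Plan B on 9. Measure 2 wins 10–9.
Measure 2 vs Proposal Red: 8 to 11, Proposal Red.
Plan B vs Proposal Red: 5 to 14, Proposal Red.
Only Proposal Red has no losses; Proposal Red is the Condorcet winner.

Proposal Red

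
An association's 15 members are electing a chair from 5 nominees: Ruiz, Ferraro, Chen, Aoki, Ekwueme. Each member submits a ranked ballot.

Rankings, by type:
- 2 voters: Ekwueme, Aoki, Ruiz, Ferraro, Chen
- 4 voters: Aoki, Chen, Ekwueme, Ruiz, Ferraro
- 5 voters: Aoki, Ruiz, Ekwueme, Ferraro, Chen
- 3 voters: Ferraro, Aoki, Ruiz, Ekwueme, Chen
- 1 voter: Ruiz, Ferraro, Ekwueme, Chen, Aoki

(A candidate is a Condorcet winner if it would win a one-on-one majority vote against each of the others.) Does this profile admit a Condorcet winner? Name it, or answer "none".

Check each pair by majority over 15 ballots:
Ruiz vs Ferraro: Ruiz wins 12–3.
Ruiz vs Chen: Ruiz is ranked higher on 2+5+3+1 = 11 ballots, Chen on 4. Ruiz wins 11–4.
Ruiz vs Aoki: 1 to 14, Aoki.
Ruiz vs Ekwueme: Ruiz preferred on 5+3+1 = 9 ballots; Ruiz wins 9–6.
Ferraro vs Chen: Ferraro wins 11–4.
Ferraro vs Aoki: 3+1 = 4 for Ferraro, 11 for Aoki — Aoki by 11–4.
Ferraro vs Ekwueme: 4 to 11, Ekwueme.
Chen vs Aoki: Aoki wins 14–1.
Chen vs Ekwueme: 4 for Chen, 11 for Ekwueme — Ekwueme by 11–4.
Aoki vs Ekwueme: Aoki wins 12–3.
Only Aoki has no losses; Aoki is the Condorcet winner.

Aoki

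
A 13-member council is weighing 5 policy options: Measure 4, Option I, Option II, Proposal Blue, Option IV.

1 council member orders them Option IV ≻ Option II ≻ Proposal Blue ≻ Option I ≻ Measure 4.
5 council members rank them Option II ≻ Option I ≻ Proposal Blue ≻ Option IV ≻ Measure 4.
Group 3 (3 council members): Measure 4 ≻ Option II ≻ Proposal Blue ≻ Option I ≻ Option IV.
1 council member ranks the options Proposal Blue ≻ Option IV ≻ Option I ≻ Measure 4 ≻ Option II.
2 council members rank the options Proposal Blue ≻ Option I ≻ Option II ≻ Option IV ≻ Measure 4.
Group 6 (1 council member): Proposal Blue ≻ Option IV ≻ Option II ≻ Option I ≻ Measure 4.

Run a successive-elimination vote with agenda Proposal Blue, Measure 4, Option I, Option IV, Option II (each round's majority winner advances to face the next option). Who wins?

Round 1: Proposal Blue vs Measure 4 — 10–3, Proposal Blue advances.
Round 2: Proposal Blue vs Option I — 8–5, Proposal Blue advances.
Round 3: Proposal Blue vs Option IV — 12–1, Proposal Blue advances.
Round 4: Proposal Blue vs Option II — 4–9, Option II advances.
The agenda winner is Option II.

Option II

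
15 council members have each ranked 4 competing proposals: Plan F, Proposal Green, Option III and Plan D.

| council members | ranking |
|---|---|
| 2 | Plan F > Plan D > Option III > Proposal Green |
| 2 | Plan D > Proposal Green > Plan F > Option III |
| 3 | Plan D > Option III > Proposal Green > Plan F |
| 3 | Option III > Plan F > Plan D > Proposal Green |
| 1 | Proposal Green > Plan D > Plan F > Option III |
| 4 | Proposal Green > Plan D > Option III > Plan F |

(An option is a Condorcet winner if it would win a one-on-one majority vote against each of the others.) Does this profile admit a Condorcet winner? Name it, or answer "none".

Head-to-head results (15 council members):
Plan F–Proposal Green: Proposal Green 10–5.
Plan F–Option III: Option III 10–5.
Plan F vs Plan D: Plan D, 10–5.
Proposal Green–Option III: Option III 8–7.
Proposal Green–Plan D: Plan D 10–5.
Option III vs Plan D: Plan D wins 12–3.
Only Plan D has no losses; Plan D is the Condorcet winner.

Plan D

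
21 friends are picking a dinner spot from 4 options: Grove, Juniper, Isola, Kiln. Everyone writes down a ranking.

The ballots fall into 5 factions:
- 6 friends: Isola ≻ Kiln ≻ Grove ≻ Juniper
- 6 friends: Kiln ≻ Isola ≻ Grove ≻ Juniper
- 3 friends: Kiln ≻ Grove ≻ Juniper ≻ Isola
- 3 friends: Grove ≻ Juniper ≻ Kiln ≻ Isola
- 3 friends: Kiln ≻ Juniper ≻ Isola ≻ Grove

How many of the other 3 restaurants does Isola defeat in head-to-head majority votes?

Isola against each rival (21 friends):
Isola vs Grove: Isola wins 15–6.
Isola vs Juniper: Isola preferred on 6+6 = 12 ballots; Isola wins 12–9.
Isola–Kiln: Kiln 15–6.
Isola beats Grove, Juniper; loses to Kiln — 2 pairwise wins.

2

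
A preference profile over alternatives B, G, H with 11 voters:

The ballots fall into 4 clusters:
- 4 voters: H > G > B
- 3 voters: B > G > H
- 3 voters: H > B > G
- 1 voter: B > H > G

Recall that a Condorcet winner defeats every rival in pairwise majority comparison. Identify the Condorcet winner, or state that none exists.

H

Pairwise majorities:
B–G: B 7–4.
B–H: H 7–4.
G–H: H 8–3.
H beats each of B, G — H is the Condorcet winner.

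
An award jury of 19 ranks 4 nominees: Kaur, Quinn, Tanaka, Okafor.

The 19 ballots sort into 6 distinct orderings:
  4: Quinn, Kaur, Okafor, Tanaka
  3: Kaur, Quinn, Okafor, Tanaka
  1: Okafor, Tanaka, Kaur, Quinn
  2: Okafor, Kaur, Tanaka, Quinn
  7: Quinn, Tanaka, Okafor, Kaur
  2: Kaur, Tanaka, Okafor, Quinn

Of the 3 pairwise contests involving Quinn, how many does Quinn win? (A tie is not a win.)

3

Quinn against each rival (19 jurors):
Quinn vs Kaur: Quinn preferred on 4+7 = 11 ballots; Quinn wins 11–8.
Quinn vs Tanaka: Quinn preferred on 4+3+7 = 14 ballots; Quinn wins 14–5.
Quinn vs Okafor: Quinn preferred on 4+3+7 = 14 ballots; Quinn wins 14–5.
Quinn beats Kaur, Tanaka, Okafor — 3 pairwise wins.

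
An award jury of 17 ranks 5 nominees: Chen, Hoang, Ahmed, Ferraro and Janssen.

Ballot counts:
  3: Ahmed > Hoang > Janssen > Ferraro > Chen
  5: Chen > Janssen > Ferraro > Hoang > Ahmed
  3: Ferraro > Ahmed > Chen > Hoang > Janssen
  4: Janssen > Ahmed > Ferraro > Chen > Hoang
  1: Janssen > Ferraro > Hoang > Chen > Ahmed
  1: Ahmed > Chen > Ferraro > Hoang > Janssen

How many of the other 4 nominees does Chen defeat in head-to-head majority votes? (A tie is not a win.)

Chen against each rival (17 jurors):
Chen vs Hoang: Chen preferred on 5+3+4+1 = 13 ballots; Chen wins 13–4.
Chen vs Ahmed: Ahmed, 11–6.
Chen vs Ferraro: Chen is ranked higher on 5+1 = 6 ballots, Ferraro on 11. Ferraro wins 11–6.
Chen vs Janssen: 5+3+1 = 9 for Chen, 8 for Janssen — Chen by 9–8.
Chen beats Hoang, Janssen; loses to Ahmed, Ferraro — 2 pairwise wins.

2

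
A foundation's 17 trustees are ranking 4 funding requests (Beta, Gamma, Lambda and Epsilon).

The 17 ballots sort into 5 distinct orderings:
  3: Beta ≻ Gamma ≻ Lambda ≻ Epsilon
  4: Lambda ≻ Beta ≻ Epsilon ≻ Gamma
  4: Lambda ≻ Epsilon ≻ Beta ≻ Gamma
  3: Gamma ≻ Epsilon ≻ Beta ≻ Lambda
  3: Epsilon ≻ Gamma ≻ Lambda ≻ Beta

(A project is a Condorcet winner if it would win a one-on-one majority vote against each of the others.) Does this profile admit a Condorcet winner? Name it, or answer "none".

Pairwise majorities:
Beta vs Gamma: Beta preferred on 3+4+4 = 11 ballots; Beta wins 11–6.
Beta vs Lambda: Beta preferred on 3+3 = 6 ballots; Lambda wins 11–6.
Beta vs Epsilon: 7 to 10, Epsilon.
Gamma vs Lambda: 3+3+3 = 9 for Gamma, 8 for Lambda — Gamma by 9–8.
Gamma vs Epsilon: 3+3 = 6 for Gamma, 11 for Epsilon — Epsilon by 11–6.
Lambda vs Epsilon: 3+4+4 = 11 for Lambda, 6 for Epsilon — Lambda by 11–6.
Every project loses at least once (Beta loses to Lambda; Gamma loses to Beta; Lambda loses to Gamma; Epsilon loses to Lambda). The majority relation contains the cycle Beta > Gamma > Lambda > Beta, so there is no Condorcet winner.

none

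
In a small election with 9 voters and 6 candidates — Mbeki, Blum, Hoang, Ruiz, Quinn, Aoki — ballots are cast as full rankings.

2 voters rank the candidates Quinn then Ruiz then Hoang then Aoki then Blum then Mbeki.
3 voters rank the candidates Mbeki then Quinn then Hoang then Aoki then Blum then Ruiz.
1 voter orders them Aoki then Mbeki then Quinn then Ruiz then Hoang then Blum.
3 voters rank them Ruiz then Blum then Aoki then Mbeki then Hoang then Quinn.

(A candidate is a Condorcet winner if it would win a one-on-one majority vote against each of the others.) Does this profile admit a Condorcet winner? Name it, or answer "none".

Pairwise majorities:
Mbeki vs Blum: Mbeki preferred on 3+1 = 4 ballots; Blum wins 5–4.
Mbeki vs Hoang: 3+1+3 = 7 for Mbeki, 2 for Hoang — Mbeki by 7–2.
Mbeki vs Ruiz: 4 to 5, Ruiz.
Mbeki vs Quinn: 7 to 2, Mbeki.
Mbeki vs Aoki: 3 to 6, Aoki.
Blum vs Hoang: 3 for Blum, 6 for Hoang — Hoang by 6–3.
Blum vs Ruiz: 3 for Blum, 6 for Ruiz — Ruiz by 6–3.
Blum vs Quinn: Blum preferred on 3 ballots; Quinn wins 6–3.
Blum vs Aoki: 3 for Blum, 6 for Aoki — Aoki by 6–3.
Hoang vs Ruiz: 3 for Hoang, 6 for Ruiz — Ruiz by 6–3.
Hoang vs Quinn: 3 for Hoang, 6 for Quinn — Quinn by 6–3.
Hoang vs Aoki: Hoang preferred on 2+3 = 5 ballots; Hoang wins 5–4.
Ruiz vs Quinn: 3 for Ruiz, 6 for Quinn — Quinn by 6–3.
Ruiz vs Aoki: 5 to 4, Ruiz.
Quinn vs Aoki: Quinn preferred on 2+3 = 5 ballots; Quinn wins 5–4.
Every candidate loses at least once (Mbeki loses to Blum; Blum loses to Hoang; Hoang loses to Mbeki; Ruiz loses to Quinn; Quinn loses to Mbeki; Aoki loses to Hoang). The majority relation contains the cycle Mbeki → Hoang → Blum → Mbeki, so there is no Condorcet winner.

none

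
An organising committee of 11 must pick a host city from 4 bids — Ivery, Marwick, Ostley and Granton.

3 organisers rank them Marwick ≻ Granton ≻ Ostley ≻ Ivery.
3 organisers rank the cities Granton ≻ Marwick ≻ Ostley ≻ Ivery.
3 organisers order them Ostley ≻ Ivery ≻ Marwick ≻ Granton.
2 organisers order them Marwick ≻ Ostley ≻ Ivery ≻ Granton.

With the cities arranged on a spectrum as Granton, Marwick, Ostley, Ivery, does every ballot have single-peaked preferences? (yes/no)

Axis positions: Granton=1, Marwick=2, Ostley=3, Ivery=4.
Faction 1 (peak Marwick at position 2): ranking walks positions 2-1-3-4, expanding outward from the peak — single-peaked.
Faction 2 (peak Granton at position 1): ranking walks positions 1-2-3-4, expanding outward from the peak — single-peaked.
Faction 3 (peak Ostley at position 3): ranking walks positions 3-4-2-1, expanding outward from the peak — single-peaked.
Faction 4 (peak Marwick at position 2): ranking walks positions 2-3-4-1, expanding outward from the peak — single-peaked.
Every ranking is single-peaked on this axis.

yes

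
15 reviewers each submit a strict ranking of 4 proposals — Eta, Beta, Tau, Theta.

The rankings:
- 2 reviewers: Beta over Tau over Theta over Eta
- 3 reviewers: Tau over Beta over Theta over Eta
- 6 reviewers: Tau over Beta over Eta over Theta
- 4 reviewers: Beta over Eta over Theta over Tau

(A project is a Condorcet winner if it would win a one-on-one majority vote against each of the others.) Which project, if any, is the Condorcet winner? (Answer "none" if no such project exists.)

Pairwise majorities:
Eta vs Beta: Beta, 15–0.
Eta vs Tau: Tau, 11–4.
Eta vs Theta: Eta wins 10–5.
Beta vs Tau: Tau, 9–6.
Beta–Theta: Beta 15–0.
Tau vs Theta: Tau, 11–4.
Only Tau has no losses; Tau is the Condorcet winner.

Tau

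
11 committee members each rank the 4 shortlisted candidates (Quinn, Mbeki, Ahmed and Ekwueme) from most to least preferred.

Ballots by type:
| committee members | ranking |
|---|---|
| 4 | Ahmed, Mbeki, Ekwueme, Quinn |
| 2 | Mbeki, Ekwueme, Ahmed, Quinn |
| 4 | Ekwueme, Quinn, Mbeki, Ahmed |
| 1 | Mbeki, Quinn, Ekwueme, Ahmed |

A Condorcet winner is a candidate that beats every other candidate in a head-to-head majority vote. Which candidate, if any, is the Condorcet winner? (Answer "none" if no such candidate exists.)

Mbeki

Head-to-head results (11 committee members):
Quinn–Mbeki: Mbeki 7–4.
Quinn–Ahmed: Ahmed 6–5.
Quinn vs Ekwueme: 1 for Quinn, 10 for Ekwueme — Ekwueme by 10–1.
Mbeki vs Ahmed: 7 to 4, Mbeki.
Mbeki vs Ekwueme: 7 to 4, Mbeki.
Ahmed vs Ekwueme: Ekwueme, 7–4.
Only Mbeki has no losses; Mbeki is the Condorcet winner.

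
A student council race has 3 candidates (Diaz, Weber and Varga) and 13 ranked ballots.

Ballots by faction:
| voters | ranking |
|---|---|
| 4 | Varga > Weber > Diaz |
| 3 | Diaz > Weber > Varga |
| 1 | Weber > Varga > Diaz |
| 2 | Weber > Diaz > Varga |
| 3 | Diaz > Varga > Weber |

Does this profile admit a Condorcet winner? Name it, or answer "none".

Head-to-head results (13 voters):
Diaz vs Weber: 3+3 = 6 for Diaz, 7 for Weber — Weber by 7–6.
Diaz vs Varga: Diaz is ranked higher on 3+2+3 = 8 ballots, Varga on 5. Diaz wins 8–5.
Weber vs Varga: Weber preferred on 3+1+2 = 6 ballots; Varga wins 7–6.
Every candidate loses at least once (Diaz loses to Weber; Weber loses to Varga; Varga loses to Diaz). The majority relation contains the cycle Diaz > Varga > Weber > Diaz, so there is no Condorcet winner.

none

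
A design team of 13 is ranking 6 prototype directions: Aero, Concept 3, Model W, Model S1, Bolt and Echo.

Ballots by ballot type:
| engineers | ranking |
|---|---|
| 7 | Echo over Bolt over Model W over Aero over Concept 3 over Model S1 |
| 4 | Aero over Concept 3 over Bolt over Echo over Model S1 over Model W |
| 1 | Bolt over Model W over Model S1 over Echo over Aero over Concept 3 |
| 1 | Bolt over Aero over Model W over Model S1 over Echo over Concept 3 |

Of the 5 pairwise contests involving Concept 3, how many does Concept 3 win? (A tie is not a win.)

Concept 3 against each rival (13 engineers):
Concept 3 vs Aero: 0 to 13, Aero.
Concept 3 vs Model W: 4 for Concept 3, 9 for Model W — Model W by 9–4.
Concept 3 vs Model S1: 7+4 = 11 for Concept 3, 2 for Model S1 — Concept 3 by 11–2.
Concept 3 vs Bolt: Bolt wins 9–4.
Concept 3–Echo: Echo 9–4.
Concept 3 beats Model S1; loses to Aero, Model W, Bolt, Echo — 1 pairwise win.

1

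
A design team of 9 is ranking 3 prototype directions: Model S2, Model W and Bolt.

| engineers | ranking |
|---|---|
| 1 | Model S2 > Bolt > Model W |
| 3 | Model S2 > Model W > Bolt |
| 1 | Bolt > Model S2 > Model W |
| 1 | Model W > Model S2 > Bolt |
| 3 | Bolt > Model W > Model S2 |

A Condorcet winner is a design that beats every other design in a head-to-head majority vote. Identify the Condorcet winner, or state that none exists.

Check each pair by majority over 9 ballots:
Model S2–Model W: Model S2 5–4.
Model S2 vs Bolt: Model S2, 5–4.
Model W–Bolt: Bolt 5–4.
Model S2 wins every pairwise contest, so Model S2 is the Condorcet winner.

Model S2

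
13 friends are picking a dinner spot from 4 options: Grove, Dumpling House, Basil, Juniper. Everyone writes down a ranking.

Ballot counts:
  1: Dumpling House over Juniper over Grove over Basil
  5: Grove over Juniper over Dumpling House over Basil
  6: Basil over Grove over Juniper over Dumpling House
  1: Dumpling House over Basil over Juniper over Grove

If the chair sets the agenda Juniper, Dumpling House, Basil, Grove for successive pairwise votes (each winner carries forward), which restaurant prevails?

Basil

Round 1: Juniper vs Dumpling House — 11–2, Juniper advances.
Round 2: Juniper vs Basil — 6–7, Basil advances.
Round 3: Basil vs Grove — 7–6, Basil advances.
Basil survives the agenda.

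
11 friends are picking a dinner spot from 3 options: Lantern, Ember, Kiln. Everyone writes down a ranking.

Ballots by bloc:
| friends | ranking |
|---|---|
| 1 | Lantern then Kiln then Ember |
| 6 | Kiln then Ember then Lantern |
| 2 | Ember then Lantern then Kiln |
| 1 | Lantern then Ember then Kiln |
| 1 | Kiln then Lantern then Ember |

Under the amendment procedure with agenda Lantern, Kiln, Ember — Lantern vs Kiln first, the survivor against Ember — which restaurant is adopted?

Round 1: Lantern vs Kiln — 4–7, Kiln advances.
Round 2: Kiln vs Ember — 8–3, Kiln advances.
The agenda winner is Kiln.

Kiln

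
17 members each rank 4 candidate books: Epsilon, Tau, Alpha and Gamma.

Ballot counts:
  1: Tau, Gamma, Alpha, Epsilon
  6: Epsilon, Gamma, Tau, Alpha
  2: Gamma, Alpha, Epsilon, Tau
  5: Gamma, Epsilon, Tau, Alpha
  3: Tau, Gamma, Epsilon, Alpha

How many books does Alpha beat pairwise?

0

Alpha against each rival (17 members):
Alpha vs Epsilon: 3 to 14, Epsilon.
Alpha vs Tau: 2 for Alpha, 15 for Tau — Tau by 15–2.
Alpha vs Gamma: Alpha is ranked higher on 0 ballots, Gamma on 17. Gamma wins 17–0.
Alpha beats no one; loses to Epsilon, Tau, Gamma — 0 pairwise wins.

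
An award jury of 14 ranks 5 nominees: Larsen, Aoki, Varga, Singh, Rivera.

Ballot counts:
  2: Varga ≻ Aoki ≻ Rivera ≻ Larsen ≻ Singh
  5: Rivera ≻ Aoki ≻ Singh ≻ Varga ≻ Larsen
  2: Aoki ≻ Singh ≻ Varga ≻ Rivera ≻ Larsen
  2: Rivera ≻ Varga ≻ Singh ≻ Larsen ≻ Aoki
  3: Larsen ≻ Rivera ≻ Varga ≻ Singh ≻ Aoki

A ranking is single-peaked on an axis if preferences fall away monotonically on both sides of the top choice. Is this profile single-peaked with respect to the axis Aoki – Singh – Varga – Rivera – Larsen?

Axis positions: Aoki=1, Singh=2, Varga=3, Rivera=4, Larsen=5.
Type 1: ranking walks positions 3-1-4-5-2; Aoki is ranked above Singh even though Singh lies between Aoki and the peak Varga on the axis — preferences dip and rise again. Not single-peaked.
Type 2: ranking walks positions 4-1-2-3-5; Aoki is ranked above Varga even though Varga lies between Aoki and the peak Rivera on the axis — preferences dip and rise again. Not single-peaked.
Type 3 (peak Aoki at position 1): ranking walks positions 1-2-3-4-5, expanding outward from the peak — single-peaked.
Type 4 (peak Rivera at position 4): ranking walks positions 4-3-2-5-1, expanding outward from the peak — single-peaked.
Type 5 (peak Larsen at position 5): ranking walks positions 5-4-3-2-1, expanding outward from the peak — single-peaked.
Type 1 violates single-peakedness, so the profile is not single-peaked on this axis.

no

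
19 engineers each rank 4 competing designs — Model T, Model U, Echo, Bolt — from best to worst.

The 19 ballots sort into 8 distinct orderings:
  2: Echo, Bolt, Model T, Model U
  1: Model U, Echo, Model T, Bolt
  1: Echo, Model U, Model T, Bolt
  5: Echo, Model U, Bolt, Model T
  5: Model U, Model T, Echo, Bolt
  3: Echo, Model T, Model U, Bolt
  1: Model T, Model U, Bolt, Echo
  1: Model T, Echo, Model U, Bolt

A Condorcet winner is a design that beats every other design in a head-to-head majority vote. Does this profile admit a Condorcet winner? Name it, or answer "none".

Check each pair by majority over 19 ballots:
Model T vs Model U: Model U, 12–7.
Model T vs Echo: Echo, 12–7.
Model T vs Bolt: Model T wins 12–7.
Model U–Echo: Echo 12–7.
Model U–Bolt: Model U 17–2.
Echo vs Bolt: Echo wins 18–1.
Echo wins every pairwise contest, so Echo is the Condorcet winner.

Echo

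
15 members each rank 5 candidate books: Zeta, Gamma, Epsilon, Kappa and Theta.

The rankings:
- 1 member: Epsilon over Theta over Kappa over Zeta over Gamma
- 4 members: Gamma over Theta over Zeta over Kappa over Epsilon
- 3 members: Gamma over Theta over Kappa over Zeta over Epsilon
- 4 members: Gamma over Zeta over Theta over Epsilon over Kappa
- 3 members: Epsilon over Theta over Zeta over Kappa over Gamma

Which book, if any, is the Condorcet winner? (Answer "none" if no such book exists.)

Check each pair by majority over 15 ballots:
Zeta–Gamma: Gamma 11–4.
Zeta–Epsilon: Zeta 11–4.
Zeta vs Kappa: Zeta, 11–4.
Zeta vs Theta: Theta wins 11–4.
Gamma vs Epsilon: Gamma wins 11–4.
Gamma vs Kappa: Gamma, 11–4.
Gamma vs Theta: Gamma wins 11–4.
Epsilon–Kappa: Epsilon 8–7.
Epsilon–Theta: Theta 11–4.
Kappa–Theta: Theta 15–0.
Only Gamma has no losses; Gamma is the Condorcet winner.

Gamma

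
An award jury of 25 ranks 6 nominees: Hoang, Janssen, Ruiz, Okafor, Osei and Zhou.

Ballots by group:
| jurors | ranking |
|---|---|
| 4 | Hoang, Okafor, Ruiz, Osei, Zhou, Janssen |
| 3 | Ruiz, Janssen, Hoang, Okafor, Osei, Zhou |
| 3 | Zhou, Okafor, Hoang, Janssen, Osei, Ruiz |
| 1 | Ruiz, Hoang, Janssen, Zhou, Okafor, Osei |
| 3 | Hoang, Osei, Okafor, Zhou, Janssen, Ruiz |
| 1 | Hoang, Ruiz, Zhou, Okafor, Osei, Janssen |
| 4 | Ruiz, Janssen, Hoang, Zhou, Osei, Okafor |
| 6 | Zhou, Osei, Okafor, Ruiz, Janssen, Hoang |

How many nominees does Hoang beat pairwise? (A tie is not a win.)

3

Hoang against each rival (25 jurors):
Hoang–Janssen: Janssen 13–12.
Hoang vs Ruiz: Hoang preferred on 4+3+3+1 = 11 ballots; Ruiz wins 14–11.
Hoang vs Okafor: Hoang wins 16–9.
Hoang vs Osei: Hoang is ranked higher on 19 ballots, Osei on 6. Hoang wins 19–6.
Hoang–Zhou: Hoang 16–9.
Hoang beats Okafor, Osei, Zhou; loses to Janssen, Ruiz — 3 pairwise wins.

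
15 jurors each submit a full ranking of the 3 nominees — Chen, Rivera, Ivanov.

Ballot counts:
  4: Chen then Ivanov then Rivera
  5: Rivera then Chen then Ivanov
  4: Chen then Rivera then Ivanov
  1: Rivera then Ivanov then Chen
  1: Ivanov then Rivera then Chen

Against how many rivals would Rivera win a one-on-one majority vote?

Rivera against each rival (15 jurors):
Rivera vs Chen: 7 to 8, Chen.
Rivera vs Ivanov: Rivera wins 10–5.
Rivera beats Ivanov; loses to Chen — 1 pairwise win.

1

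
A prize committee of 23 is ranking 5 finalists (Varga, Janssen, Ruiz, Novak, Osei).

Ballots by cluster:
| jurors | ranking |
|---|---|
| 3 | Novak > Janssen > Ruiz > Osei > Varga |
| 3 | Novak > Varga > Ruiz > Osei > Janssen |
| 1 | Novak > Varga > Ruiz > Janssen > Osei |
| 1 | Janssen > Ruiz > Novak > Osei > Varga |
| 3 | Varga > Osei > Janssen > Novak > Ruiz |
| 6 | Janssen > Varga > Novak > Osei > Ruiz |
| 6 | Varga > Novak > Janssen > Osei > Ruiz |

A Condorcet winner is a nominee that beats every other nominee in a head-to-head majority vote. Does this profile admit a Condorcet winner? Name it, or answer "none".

Pairwise majorities:
Varga vs Janssen: Varga wins 13–10.
Varga–Ruiz: Varga 19–4.
Varga vs Novak: Varga, 15–8.
Varga vs Osei: Varga, 19–4.
Janssen–Ruiz: Janssen 19–4.
Janssen–Novak: Novak 13–10.
Janssen vs Osei: Janssen, 17–6.
Ruiz–Novak: Novak 22–1.
Ruiz vs Osei: Osei wins 15–8.
Novak vs Osei: Novak wins 20–3.
Varga beats each of Janssen, Ruiz, Novak, Osei — Varga is the Condorcet winner.

Varga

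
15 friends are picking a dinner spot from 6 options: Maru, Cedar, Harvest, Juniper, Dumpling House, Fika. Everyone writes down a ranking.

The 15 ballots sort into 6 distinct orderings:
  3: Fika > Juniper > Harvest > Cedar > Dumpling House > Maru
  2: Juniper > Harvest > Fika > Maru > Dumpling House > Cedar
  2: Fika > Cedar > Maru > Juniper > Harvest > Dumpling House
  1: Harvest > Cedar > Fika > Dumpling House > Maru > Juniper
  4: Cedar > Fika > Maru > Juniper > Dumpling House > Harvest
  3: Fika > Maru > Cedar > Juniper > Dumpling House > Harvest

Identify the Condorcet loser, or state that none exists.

Dumpling House

Head-to-head results (15 friends):
Maru vs Cedar: Cedar, 10–5.
Maru vs Harvest: 9 to 6, Maru.
Maru vs Juniper: 10 to 5, Maru.
Maru vs Dumpling House: Maru, 11–4.
Maru vs Fika: Maru preferred on 0 ballots; Fika wins 15–0.
Cedar vs Harvest: Cedar, 9–6.
Cedar vs Juniper: Cedar preferred on 2+1+4+3 = 10 ballots; Cedar wins 10–5.
Cedar vs Dumpling House: 3+2+1+4+3 = 13 for Cedar, 2 for Dumpling House — Cedar by 13–2.
Cedar vs Fika: Fika, 10–5.
Harvest vs Juniper: Juniper, 14–1.
Harvest vs Dumpling House: Harvest, 8–7.
Harvest vs Fika: Fika wins 12–3.
Juniper vs Dumpling House: Juniper wins 14–1.
Juniper vs Fika: Fika, 13–2.
Dumpling House vs Fika: 0 to 15, Fika.
Only Dumpling House has no wins; Dumpling House is the Condorcet loser.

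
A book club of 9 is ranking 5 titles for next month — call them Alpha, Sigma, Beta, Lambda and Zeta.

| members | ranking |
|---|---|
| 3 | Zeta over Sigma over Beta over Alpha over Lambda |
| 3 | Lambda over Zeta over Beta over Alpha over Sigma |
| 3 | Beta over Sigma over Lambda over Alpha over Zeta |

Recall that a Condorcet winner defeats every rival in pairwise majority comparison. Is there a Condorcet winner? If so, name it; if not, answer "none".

Pairwise majorities:
Alpha vs Sigma: Alpha preferred on 3 ballots; Sigma wins 6–3.
Alpha vs Beta: Alpha is ranked higher on 0 ballots, Beta on 9. Beta wins 9–0.
Alpha vs Lambda: Alpha preferred on 3 ballots; Lambda wins 6–3.
Alpha vs Zeta: 3 to 6, Zeta.
Sigma vs Beta: Sigma is ranked higher on 3 ballots, Beta on 6. Beta wins 6–3.
Sigma vs Lambda: Sigma is ranked higher on 3+3 = 6 ballots, Lambda on 3. Sigma wins 6–3.
Sigma vs Zeta: Sigma is ranked higher on 3 ballots, Zeta on 6. Zeta wins 6–3.
Beta vs Lambda: Beta preferred on 3+3 = 6 ballots; Beta wins 6–3.
Beta vs Zeta: 3 for Beta, 6 for Zeta — Zeta by 6–3.
Lambda vs Zeta: 6 to 3, Lambda.
Every book loses at least once (Alpha loses to Sigma; Sigma loses to Beta; Beta loses to Zeta; Lambda loses to Sigma; Zeta loses to Lambda). The majority relation contains the cycle Sigma beats Lambda beats Zeta beats Sigma, so there is no Condorcet winner.

none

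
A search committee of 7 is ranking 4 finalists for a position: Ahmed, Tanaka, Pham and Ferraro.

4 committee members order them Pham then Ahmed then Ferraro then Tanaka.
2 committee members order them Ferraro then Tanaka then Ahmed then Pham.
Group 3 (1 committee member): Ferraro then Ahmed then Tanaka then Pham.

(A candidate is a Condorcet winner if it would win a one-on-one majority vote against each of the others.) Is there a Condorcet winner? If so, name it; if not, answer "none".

Pham

Check each pair by majority over 7 ballots:
Ahmed vs Tanaka: Ahmed is ranked higher on 4+1 = 5 ballots, Tanaka on 2. Ahmed wins 5–2.
Ahmed vs Pham: Ahmed is ranked higher on 2+1 = 3 ballots, Pham on 4. Pham wins 4–3.
Ahmed vs Ferraro: Ahmed is ranked higher on 4 ballots, Ferraro on 3. Ahmed wins 4–3.
Tanaka vs Pham: Tanaka preferred on 2+1 = 3 ballots; Pham wins 4–3.
Tanaka vs Ferraro: Tanaka preferred on 0 ballots; Ferraro wins 7–0.
Pham vs Ferraro: Pham preferred on 4 ballots; Pham wins 4–3.
Pham defeats every rival head-to-head and is the Condorcet winner.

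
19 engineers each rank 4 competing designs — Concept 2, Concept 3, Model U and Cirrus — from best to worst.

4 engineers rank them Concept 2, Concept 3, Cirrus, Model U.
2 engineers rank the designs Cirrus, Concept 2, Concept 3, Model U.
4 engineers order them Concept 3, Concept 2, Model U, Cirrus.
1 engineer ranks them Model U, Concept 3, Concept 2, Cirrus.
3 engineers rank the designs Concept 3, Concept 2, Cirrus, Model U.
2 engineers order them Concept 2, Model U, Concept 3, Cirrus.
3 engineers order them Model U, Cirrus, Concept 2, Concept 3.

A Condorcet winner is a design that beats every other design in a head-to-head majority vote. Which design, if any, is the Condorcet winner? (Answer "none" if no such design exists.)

Check each pair by majority over 19 ballots:
Concept 2 vs Concept 3: Concept 2, 11–8.
Concept 2 vs Model U: Concept 2, 15–4.
Concept 2 vs Cirrus: 14 to 5, Concept 2.
Concept 3 vs Model U: Concept 3 preferred on 4+2+4+3 = 13 ballots; Concept 3 wins 13–6.
Concept 3 vs Cirrus: Concept 3, 14–5.
Model U vs Cirrus: Model U preferred on 4+1+2+3 = 10 ballots; Model U wins 10–9.
Concept 2 beats each of Concept 3, Model U, Cirrus — Concept 2 is the Condorcet winner.

Concept 2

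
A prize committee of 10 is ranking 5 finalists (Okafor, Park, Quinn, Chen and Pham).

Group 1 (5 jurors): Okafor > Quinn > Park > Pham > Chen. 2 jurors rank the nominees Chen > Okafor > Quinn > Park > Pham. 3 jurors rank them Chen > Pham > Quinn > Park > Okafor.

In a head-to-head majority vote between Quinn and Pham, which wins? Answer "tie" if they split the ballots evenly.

Ballots ranking Quinn above Pham: 5 + 2 = 7.
Ballots ranking Pham above Quinn: 10 − 7 = 3.
Quinn wins the head-to-head 7–3.

Quinn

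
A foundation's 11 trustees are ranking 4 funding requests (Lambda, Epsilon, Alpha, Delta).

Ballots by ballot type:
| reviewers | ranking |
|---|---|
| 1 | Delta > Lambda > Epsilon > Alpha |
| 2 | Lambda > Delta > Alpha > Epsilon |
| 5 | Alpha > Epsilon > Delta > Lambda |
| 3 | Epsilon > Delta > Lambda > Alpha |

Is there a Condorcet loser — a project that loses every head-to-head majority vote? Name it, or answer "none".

Pairwise majorities:
Lambda vs Epsilon: Epsilon, 8–3.
Lambda vs Alpha: Lambda preferred on 1+2+3 = 6 ballots; Lambda wins 6–5.
Lambda vs Delta: Lambda is ranked higher on 2 ballots, Delta on 9. Delta wins 9–2.
Epsilon–Alpha: Alpha 7–4.
Epsilon vs Delta: Epsilon preferred on 5+3 = 8 ballots; Epsilon wins 8–3.
Alpha–Delta: Delta 6–5.
Every project wins at least one matchup (Lambda beats Alpha; Epsilon beats Lambda; Alpha beats Epsilon; Delta beats Lambda), so there is no Condorcet loser.

none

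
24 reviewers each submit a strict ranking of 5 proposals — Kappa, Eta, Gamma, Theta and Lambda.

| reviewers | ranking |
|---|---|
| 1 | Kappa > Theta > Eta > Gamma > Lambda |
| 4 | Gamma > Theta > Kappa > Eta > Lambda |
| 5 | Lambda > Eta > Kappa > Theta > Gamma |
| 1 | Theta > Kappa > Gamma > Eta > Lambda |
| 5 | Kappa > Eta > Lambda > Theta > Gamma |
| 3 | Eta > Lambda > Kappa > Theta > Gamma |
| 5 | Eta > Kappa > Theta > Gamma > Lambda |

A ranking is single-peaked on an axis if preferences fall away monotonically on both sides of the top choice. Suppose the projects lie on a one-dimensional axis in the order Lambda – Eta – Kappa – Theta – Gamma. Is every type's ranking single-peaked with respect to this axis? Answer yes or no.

yes

Axis positions: Lambda=1, Eta=2, Kappa=3, Theta=4, Gamma=5.
Type 1 (peak Kappa at position 3): ranking walks positions 3-4-2-5-1, expanding outward from the peak — single-peaked.
Type 2 (peak Gamma at position 5): ranking walks positions 5-4-3-2-1, expanding outward from the peak — single-peaked.
Type 3 (peak Lambda at position 1): ranking walks positions 1-2-3-4-5, expanding outward from the peak — single-peaked.
Type 4 (peak Theta at position 4): ranking walks positions 4-3-5-2-1, expanding outward from the peak — single-peaked.
Type 5 (peak Kappa at position 3): ranking walks positions 3-2-1-4-5, expanding outward from the peak — single-peaked.
Type 6 (peak Eta at position 2): ranking walks positions 2-1-3-4-5, expanding outward from the peak — single-peaked.
Type 7 (peak Eta at position 2): ranking walks positions 2-3-4-5-1, expanding outward from the peak — single-peaked.
Every ranking is single-peaked on this axis.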